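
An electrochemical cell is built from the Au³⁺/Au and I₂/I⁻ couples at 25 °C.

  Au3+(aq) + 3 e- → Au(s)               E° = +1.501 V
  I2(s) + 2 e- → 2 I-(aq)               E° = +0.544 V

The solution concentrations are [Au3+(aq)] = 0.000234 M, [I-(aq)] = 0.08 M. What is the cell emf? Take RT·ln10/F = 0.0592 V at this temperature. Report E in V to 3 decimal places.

+0.820 V

The Au³⁺/Au couple has the more positive E°, so it is the cathode; I₂/I⁻ is the anode.
E°cell = +1.501 − (+0.544) = +0.957 V, with n = 6 electrons transferred.
The balanced reaction is 2 Au3+(aq) + 6 I-(aq) → 2 Au(s) + 3 I2(s), so Q = 1 / ([Au3+(aq)]^2·[I-(aq)]^6) = 6.97×10^13 and log Q = 13.843.
Applying E = E° − (RT ln10/nF)·log Q gives +0.957 − (0.0592/6)(13.843) = +0.820 V.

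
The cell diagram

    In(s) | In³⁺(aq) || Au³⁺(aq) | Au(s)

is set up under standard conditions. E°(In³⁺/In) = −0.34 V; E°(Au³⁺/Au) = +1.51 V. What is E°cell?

+1.85 V

By convention the left-hand electrode in cell notation is the anode (oxidation) and the right-hand electrode is the cathode (reduction).
E°cell = E°(right) − E°(left) = +1.51 − (−0.34) = +1.85 V.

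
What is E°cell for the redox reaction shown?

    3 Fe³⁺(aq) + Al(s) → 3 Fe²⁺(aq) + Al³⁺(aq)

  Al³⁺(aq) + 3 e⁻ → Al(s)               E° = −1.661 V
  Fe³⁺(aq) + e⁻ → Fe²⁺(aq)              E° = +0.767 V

+2.428 V

In the reaction as written, Fe³⁺(aq) is reduced (cathode) and Al³⁺(aq) is produced by oxidation at the anode.
E°cell = E°(cathode) − E°(anode) = +0.767 − (−1.661) = +2.428 V.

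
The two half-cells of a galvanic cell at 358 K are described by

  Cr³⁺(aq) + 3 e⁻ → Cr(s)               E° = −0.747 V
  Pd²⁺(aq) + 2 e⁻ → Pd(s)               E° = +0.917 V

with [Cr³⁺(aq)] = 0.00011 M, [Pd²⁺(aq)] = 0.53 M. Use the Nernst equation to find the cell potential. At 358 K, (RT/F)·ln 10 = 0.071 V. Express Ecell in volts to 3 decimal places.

+1.748 V

The Pd²⁺/Pd couple has the more positive E°, so it is the cathode; Cr³⁺/Cr is the anode.
E°cell = +0.917 − (−0.747) = +1.664 V, with n = 6 electrons transferred.
Balancing gives 3 Pd²⁺(aq) + 2 Cr(s) → 3 Pd(s) + 2 Cr³⁺(aq); hence Q = [Cr³⁺(aq)]^2 / [Pd²⁺(aq)]^3 = 8.13×10^−8 (log Q = −7.090).
Applying E = E° − (RT ln10/nF)·log Q gives +1.664 − (0.071/6)(−7.090) = +1.748 V.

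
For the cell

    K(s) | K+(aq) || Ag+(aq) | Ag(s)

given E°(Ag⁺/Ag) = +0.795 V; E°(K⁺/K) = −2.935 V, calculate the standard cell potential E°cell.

By convention the left-hand electrode in cell notation is the anode (oxidation) and the right-hand electrode is the cathode (reduction).
E°cell = E°(right) − E°(left) = +0.795 − (−2.935) = +3.730 V.

+3.730 V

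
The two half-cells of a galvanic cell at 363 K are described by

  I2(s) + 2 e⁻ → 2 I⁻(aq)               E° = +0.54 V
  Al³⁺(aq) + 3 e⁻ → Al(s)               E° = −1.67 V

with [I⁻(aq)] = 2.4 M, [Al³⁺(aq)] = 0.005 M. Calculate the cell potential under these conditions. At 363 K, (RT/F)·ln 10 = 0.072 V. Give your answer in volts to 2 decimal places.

+2.24 V

The I₂/I⁻ couple has the more positive E°, so it is the cathode; Al³⁺/Al is the anode.
E°cell = E°cat − E°an = +0.54 − (−1.67) = +2.21 V; n = 6.
For the overall reaction 3 I2(s) + 2 Al(s) → 6 I⁻(aq) + 2 Al³⁺(aq), Q = [I⁻(aq)]^6·[Al³⁺(aq)]^2 = 0.00478, giving log Q = −2.321.
E = E° − (0.072/n)·log Q = +2.21 − (0.072/6)(−2.321) = +2.24 V.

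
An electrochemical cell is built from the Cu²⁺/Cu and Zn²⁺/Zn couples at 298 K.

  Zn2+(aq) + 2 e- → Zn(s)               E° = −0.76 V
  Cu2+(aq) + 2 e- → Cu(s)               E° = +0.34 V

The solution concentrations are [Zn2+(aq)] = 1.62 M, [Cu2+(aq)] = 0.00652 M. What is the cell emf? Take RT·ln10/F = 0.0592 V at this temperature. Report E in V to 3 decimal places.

+1.029 V

Since E°(Cu²⁺/Cu) > E°(Zn²⁺/Zn), Cu²⁺/Cu serves as the cathode.
E°cell = +0.34 − (−0.76) = +1.10 V, with n = 2 electrons transferred.
For the overall reaction Cu2+(aq) + Zn(s) → Cu(s) + Zn2+(aq), Q = [Zn2+(aq)] / [Cu2+(aq)] = 248, giving log Q = 2.395.
By the Nernst equation, E = +1.10 − (0.0592/2)·(2.395) = +1.029 V.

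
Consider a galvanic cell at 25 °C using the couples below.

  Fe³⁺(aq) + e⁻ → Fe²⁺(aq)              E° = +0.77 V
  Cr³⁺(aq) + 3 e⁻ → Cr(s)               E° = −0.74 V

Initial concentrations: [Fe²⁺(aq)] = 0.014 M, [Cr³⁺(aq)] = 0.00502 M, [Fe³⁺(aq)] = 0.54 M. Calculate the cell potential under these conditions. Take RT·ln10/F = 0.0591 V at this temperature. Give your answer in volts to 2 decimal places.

Fe³⁺/Fe²⁺ is reduced (cathode, E° = +0.77 V) and Cr³⁺/Cr is oxidized (anode).
E°cell = +0.77 − (−0.74) = +1.51 V, with n = 3 electrons transferred.
Balancing gives 3 Fe³⁺(aq) + Cr(s) → 3 Fe²⁺(aq) + Cr³⁺(aq); hence Q = ([Fe²⁺(aq)]^3·[Cr³⁺(aq)]) / [Fe³⁺(aq)]^3 = 8.75×10^−8 (log Q = −7.058).
By the Nernst equation, E = +1.51 − (0.0591/3)·(−7.058) = +1.65 V.

+1.65 V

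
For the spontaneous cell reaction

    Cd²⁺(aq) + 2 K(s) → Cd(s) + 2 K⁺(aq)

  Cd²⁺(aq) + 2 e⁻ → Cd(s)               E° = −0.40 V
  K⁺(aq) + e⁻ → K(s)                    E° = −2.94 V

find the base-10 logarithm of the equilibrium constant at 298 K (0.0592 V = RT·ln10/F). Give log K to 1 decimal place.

The Cd²⁺/Cd couple is reduced (cathode); E°cell = −0.40 − (−2.94) = +2.54 V with n = 2.
At equilibrium E = 0, so log K = nE°cell / 0.0592 = (2)(+2.54) / 0.0592 = 85.8.

log K = 85.8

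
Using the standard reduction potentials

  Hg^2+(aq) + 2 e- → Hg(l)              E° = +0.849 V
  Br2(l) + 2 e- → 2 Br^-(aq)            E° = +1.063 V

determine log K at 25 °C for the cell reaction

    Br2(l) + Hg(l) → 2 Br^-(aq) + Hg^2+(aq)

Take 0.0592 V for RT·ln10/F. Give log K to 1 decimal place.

The Br₂/Br⁻ couple is reduced (cathode); E°cell = +1.063 − (+0.849) = +0.214 V with n = 2.
At equilibrium E = 0, so log K = nE°cell / 0.0592 = (2)(+0.214) / 0.0592 = 7.2.

log K = 7.2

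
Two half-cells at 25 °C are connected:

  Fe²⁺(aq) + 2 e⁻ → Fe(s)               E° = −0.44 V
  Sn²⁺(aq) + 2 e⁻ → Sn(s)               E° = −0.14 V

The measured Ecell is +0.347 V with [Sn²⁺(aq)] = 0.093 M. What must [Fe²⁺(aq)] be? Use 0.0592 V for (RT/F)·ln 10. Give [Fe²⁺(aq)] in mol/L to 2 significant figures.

The Sn²⁺/Sn couple has the larger reduction potential, so it is the cathode: E°cell = −0.14 − (−0.44) = +0.30 V and n = 2.
From the Nernst equation, log Q = n(E° − E)/0.0592 = 2·(+0.30 − (+0.347))/0.0592 = −1.588.
The balanced reaction is Sn²⁺(aq) + Fe(s) → Sn(s) + Fe²⁺(aq), so Q = [Fe²⁺(aq)] / [Sn²⁺(aq)].
Substituting the known concentrations and solving, log [Fe²⁺(aq)] = −2.620 and [Fe²⁺(aq)] = 0.0024 M.

0.0024 M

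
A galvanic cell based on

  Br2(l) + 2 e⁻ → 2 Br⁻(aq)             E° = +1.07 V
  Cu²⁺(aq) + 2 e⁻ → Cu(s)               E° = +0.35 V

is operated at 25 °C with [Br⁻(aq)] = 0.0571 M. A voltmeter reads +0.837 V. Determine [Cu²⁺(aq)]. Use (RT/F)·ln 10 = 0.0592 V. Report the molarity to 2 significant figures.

0.034 M

The Br₂/Br⁻ couple has the larger reduction potential, so it is the cathode: E°cell = +1.07 − (+0.35) = +0.72 V and n = 2.
From the Nernst equation, log Q = n(E° − E)/0.0592 = 2·(+0.72 − (+0.837))/0.0592 = −3.953.
The balanced reaction is Br2(l) + Cu(s) → 2 Br⁻(aq) + Cu²⁺(aq), so Q = [Br⁻(aq)]^2·[Cu²⁺(aq)].
Substituting the known concentrations and solving, log [Cu²⁺(aq)] = −1.466 and [Cu²⁺(aq)] = 0.034 M.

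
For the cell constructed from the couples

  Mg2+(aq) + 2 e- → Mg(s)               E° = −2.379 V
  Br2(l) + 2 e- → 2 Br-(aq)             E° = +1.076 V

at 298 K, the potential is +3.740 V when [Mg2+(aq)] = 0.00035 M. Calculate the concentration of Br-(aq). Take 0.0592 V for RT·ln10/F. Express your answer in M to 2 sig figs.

0.00082 M

Br₂/Br⁻ is the cathode (higher E°); E°cell = +1.076 − (−2.379) = +3.455 V with n = 2.
From the Nernst equation, log Q = n(E° − E)/0.0592 = 2·(+3.455 − (+3.740))/0.0592 = −9.628.
For Br2(l) + Mg(s) → 2 Br-(aq) + Mg2+(aq), the reaction quotient is Q = [Br-(aq)]^2·[Mg2+(aq)].
Isolating [Br-(aq)] in Q = 10^{−9.628} yields log [Br-(aq)] = −3.086, i.e. 0.00082 M.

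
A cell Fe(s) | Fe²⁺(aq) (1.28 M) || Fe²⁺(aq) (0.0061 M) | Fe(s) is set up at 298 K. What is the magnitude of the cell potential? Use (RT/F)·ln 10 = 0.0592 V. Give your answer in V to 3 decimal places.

0.069 V

For a concentration cell E°cell = 0, since both electrodes use the same couple.
The compartment with the higher Fe²⁺(aq) concentration (1.28 M) acts as the cathode; ions are reduced there and produced at the dilute (0.0061 M) anode.
With n = 2, Ecell = −(0.0592/2)·log([dilute]/[conc]) = −(0.0592/2)·log(0.0061/1.28) = +0.069 V.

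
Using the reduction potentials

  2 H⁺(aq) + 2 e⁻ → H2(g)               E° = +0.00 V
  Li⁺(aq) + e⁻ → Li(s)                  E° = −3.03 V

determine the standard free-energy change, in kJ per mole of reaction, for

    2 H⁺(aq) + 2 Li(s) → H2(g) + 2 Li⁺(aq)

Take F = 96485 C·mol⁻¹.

In the reaction as written H⁺(aq) is reduced, so the 2H⁺/H₂ couple is the cathode and Li⁺/Li is the anode.
E°cell = +0.00 − (−3.03) = +3.03 V; balancing electrons gives n = 2.
ΔG° = −nFE°cell = −(2)(96485)(+3.03) J/mol = −585 kJ/mol.

−585 kJ/mol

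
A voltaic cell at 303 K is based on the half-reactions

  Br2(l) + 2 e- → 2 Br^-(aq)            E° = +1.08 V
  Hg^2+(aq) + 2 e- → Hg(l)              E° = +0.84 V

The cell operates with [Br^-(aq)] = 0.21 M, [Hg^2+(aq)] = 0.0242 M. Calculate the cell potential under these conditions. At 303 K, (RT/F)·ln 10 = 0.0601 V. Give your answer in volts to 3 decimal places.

The Br₂/Br⁻ couple has the more positive E°, so it is the cathode; Hg²⁺/Hg is the anode.
The standard potential is +1.08 − (+0.84) = +0.24 V and the balanced reaction transfers n = 2 electrons.
For the overall reaction Br2(l) + Hg(l) → 2 Br^-(aq) + Hg^2+(aq), Q = [Br^-(aq)]^2·[Hg^2+(aq)] = 0.00107, giving log Q = −2.972.
E = E° − (0.0601/n)·log Q = +0.24 − (0.0601/2)(−2.972) = +0.329 V.

+0.329 V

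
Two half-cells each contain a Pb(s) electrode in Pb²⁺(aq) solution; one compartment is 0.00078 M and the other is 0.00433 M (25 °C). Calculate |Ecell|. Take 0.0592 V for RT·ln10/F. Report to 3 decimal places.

For a concentration cell E°cell = 0, since both electrodes use the same couple.
The compartment with the higher Pb²⁺(aq) concentration (0.00433 M) acts as the cathode; ions are reduced there and produced at the dilute (0.00078 M) anode.
With n = 2, Ecell = −(0.0592/2)·log([dilute]/[conc]) = −(0.0592/2)·log(0.00078/0.00433) = +0.022 V.

0.022 V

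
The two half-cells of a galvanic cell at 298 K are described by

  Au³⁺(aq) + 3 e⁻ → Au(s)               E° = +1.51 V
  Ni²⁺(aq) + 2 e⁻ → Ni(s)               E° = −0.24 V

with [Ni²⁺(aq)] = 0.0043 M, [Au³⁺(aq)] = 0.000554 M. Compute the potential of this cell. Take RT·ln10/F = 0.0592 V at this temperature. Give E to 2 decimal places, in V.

Since E°(Au³⁺/Au) > E°(Ni²⁺/Ni), Au³⁺/Au serves as the cathode.
E°cell = +1.51 − (−0.24) = +1.75 V, with n = 6 electrons transferred.
The balanced reaction is 2 Au³⁺(aq) + 3 Ni(s) → 2 Au(s) + 3 Ni²⁺(aq), so Q = [Ni²⁺(aq)]^3 / [Au³⁺(aq)]^2 = 0.259 and log Q = −0.587.
Applying E = E° − (RT ln10/nF)·log Q gives +1.75 − (0.0592/6)(−0.587) = +1.76 V.

+1.76 V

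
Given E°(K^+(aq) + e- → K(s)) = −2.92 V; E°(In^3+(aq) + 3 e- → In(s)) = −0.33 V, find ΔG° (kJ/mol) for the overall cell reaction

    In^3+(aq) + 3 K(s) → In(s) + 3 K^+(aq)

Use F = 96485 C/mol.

In the reaction as written In^3+(aq) is reduced, so the In³⁺/In couple is the cathode and K⁺/K is the anode.
E°cell = −0.33 − (−2.92) = +2.59 V; balancing electrons gives n = 3.
ΔG° = −nFE°cell = −(3)(96485)(+2.59) J/mol = −750 kJ/mol.

−750 kJ/mol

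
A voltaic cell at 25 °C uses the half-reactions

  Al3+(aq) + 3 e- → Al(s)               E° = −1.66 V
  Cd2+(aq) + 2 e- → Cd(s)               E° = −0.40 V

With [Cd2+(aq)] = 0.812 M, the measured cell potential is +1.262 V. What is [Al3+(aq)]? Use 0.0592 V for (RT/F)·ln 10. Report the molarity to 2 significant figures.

0.58 M

With Cd²⁺/Cd at the cathode and Al³⁺/Al at the anode, E°cell = −0.40 − (−1.66) = +1.26 V (n = 6).
Since E = E° − (0.0592/n)·log Q, log Q = n(E° − E)/0.0592 = −0.203.
Balancing electrons gives 3 Cd2+(aq) + 2 Al(s) → 3 Cd(s) + 2 Al3+(aq); thus Q = [Al3+(aq)]^2 / [Cd2+(aq)]^3.
Isolating [Al3+(aq)] in Q = 10^{−0.203} yields log [Al3+(aq)] = −0.237, i.e. 0.58 M.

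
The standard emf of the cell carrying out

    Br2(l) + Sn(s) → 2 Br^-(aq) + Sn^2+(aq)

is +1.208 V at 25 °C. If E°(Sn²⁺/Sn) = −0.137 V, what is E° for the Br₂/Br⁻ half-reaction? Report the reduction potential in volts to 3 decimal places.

In the reaction as written the Br₂/Br⁻ couple is reduced (cathode) and Sn²⁺/Sn is oxidized (anode), so E°cell = E°(Br₂/Br⁻) − E°(Sn²⁺/Sn).
E°(Br₂/Br⁻) = E°cell + E°(anode) = +1.208 + (−0.137) = +1.071 V.

+1.071 V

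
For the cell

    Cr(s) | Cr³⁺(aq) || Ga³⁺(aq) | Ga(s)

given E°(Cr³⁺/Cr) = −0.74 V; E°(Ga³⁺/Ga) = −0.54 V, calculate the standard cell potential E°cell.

+0.20 V

By convention the left-hand electrode in cell notation is the anode (oxidation) and the right-hand electrode is the cathode (reduction).
E°cell = E°(right) − E°(left) = −0.54 − (−0.74) = +0.20 V.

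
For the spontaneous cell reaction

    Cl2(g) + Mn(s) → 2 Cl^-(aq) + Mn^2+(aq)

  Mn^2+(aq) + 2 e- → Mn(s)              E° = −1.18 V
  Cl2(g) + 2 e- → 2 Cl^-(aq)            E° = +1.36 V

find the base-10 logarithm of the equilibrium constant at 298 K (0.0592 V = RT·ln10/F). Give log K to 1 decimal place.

log K = 85.8

The Cl₂/Cl⁻ couple is reduced (cathode); E°cell = +1.36 − (−1.18) = +2.54 V with n = 2.
At equilibrium E = 0, so log K = nE°cell / 0.0592 = (2)(+2.54) / 0.0592 = 85.8.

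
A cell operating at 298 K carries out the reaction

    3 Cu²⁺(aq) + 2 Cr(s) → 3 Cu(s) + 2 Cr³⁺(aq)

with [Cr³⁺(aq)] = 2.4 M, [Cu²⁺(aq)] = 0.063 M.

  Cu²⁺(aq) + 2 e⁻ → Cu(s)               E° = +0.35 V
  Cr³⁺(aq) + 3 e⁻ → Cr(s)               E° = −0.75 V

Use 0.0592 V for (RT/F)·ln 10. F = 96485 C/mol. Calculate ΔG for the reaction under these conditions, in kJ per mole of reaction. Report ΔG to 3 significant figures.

With Cu²⁺/Cu reduced at the cathode, E°cell = +0.35 − (−0.75) = +1.10 V and n = 6.
Here Q = [Cr³⁺(aq)]^2 / [Cu²⁺(aq)]^3 = 2.3×10^4 (log Q = 4.362), giving E = +1.10 − (0.0592/6)·(4.362) = +1.0570 V.
Finally ΔG = −nFE = −(6)(96485 C/mol)(+1.0570 V) = −612 kJ/mol.

−612 kJ/mol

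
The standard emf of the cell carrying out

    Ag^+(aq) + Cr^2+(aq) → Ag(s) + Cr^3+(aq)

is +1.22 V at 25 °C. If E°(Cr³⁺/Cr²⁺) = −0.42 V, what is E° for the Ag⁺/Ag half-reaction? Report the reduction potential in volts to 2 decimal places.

In the reaction as written the Ag⁺/Ag couple is reduced (cathode) and Cr³⁺/Cr²⁺ is oxidized (anode), so E°cell = E°(Ag⁺/Ag) − E°(Cr³⁺/Cr²⁺).
E°(Ag⁺/Ag) = E°cell + E°(anode) = +1.22 + (−0.42) = +0.80 V.

+0.80 V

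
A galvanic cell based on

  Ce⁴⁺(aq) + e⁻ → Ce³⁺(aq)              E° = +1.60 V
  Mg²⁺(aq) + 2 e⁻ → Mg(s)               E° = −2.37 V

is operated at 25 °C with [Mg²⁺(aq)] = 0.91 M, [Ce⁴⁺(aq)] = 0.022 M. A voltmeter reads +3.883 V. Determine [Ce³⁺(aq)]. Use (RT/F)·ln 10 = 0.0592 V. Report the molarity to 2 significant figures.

0.68 M

The Ce⁴⁺/Ce³⁺ couple has the larger reduction potential, so it is the cathode: E°cell = +1.60 − (−2.37) = +3.97 V and n = 2.
Rearranging E = E° − (0.0592/n)·log Q gives log Q = 2(+3.97 − (+3.883))/0.0592 = 2.939.
Balancing electrons gives 2 Ce⁴⁺(aq) + Mg(s) → 2 Ce³⁺(aq) + Mg²⁺(aq); thus Q = ([Ce³⁺(aq)]^2·[Mg²⁺(aq)]) / [Ce⁴⁺(aq)]^2.
Substituting the known concentrations and solving, log [Ce³⁺(aq)] = −0.168 and [Ce³⁺(aq)] = 0.68 M.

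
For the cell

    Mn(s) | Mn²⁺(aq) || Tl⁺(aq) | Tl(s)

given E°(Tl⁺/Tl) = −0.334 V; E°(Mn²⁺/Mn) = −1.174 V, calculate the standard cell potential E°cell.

+0.840 V

By convention the left-hand electrode in cell notation is the anode (oxidation) and the right-hand electrode is the cathode (reduction).
E°cell = E°(right) − E°(left) = −0.334 − (−1.174) = +0.840 V.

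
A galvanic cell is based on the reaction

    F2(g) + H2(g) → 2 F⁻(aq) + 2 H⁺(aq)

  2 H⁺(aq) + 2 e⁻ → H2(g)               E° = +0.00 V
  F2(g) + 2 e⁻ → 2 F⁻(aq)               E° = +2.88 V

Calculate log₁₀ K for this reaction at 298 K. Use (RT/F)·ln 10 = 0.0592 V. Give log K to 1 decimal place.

The F₂/F⁻ couple is reduced (cathode); E°cell = +2.88 − (+0.00) = +2.88 V with n = 2.
At equilibrium E = 0, so log K = nE°cell / 0.0592 = (2)(+2.88) / 0.0592 = 97.3.

log K = 97.3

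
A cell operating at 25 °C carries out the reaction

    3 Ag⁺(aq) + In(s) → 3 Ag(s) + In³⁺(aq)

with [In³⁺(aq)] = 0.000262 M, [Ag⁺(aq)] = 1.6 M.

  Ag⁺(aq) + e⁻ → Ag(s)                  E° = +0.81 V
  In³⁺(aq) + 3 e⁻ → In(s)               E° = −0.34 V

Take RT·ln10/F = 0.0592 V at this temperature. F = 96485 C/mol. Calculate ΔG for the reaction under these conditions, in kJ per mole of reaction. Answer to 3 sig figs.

−357 kJ/mol

The standard cell potential is +0.81 − (−0.34) = +1.15 V, with n = 3 electrons in the balanced equation.
Q = [In³⁺(aq)] / [Ag⁺(aq)]^3 = 6.4×10^−5, so log Q = −4.194 and E = +1.15 − (0.0592/3)(−4.194) = +1.2328 V.
Then ΔG = −nFE = −3 × 96485 × +1.2328 J/mol = −357 kJ/mol.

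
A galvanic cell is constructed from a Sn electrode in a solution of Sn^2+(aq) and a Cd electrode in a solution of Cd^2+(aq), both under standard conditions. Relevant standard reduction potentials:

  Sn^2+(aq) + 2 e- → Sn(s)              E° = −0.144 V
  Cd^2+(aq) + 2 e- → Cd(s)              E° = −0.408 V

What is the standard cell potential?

+0.264 V

The Sn²⁺/Sn couple has the higher E°, so Sn ion is reduced (cathode) and Cd is oxidized (anode).
E°cell = E°(cathode) − E°(anode) = −0.144 − (−0.408) = +0.264 V.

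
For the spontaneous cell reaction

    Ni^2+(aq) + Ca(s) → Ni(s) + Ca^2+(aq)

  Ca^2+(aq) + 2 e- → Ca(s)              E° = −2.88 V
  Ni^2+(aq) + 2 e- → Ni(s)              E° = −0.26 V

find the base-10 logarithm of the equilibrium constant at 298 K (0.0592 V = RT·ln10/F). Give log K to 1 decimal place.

log K = 88.5

The Ni²⁺/Ni couple is reduced (cathode); E°cell = −0.26 − (−2.88) = +2.62 V with n = 2.
At equilibrium E = 0, so log K = nE°cell / 0.0592 = (2)(+2.62) / 0.0592 = 88.5.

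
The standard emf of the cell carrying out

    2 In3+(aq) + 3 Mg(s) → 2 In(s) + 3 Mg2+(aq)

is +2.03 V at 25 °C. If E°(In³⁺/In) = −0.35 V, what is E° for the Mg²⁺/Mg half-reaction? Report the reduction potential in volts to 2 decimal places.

−2.38 V

In the reaction as written the In³⁺/In couple is reduced (cathode) and Mg²⁺/Mg is oxidized (anode), so E°cell = E°(In³⁺/In) − E°(Mg²⁺/Mg).
E°(Mg²⁺/Mg) = E°(cathode) − E°cell = −0.35 − (+2.03) = −2.38 V.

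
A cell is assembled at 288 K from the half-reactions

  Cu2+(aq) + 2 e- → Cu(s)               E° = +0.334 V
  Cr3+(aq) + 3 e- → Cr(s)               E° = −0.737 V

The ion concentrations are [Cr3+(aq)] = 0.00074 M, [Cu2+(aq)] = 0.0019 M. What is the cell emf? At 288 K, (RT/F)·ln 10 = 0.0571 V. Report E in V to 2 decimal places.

+1.05 V

The Cu²⁺/Cu couple has the more positive E°, so it is the cathode; Cr³⁺/Cr is the anode.
E°cell = E°cat − E°an = +0.334 − (−0.737) = +1.071 V; n = 6.
For the overall reaction 3 Cu2+(aq) + 2 Cr(s) → 3 Cu(s) + 2 Cr3+(aq), Q = [Cr3+(aq)]^2 / [Cu2+(aq)]^3 = 79.8, giving log Q = 1.902.
By the Nernst equation, E = +1.071 − (0.0571/6)·(1.902) = +1.05 V.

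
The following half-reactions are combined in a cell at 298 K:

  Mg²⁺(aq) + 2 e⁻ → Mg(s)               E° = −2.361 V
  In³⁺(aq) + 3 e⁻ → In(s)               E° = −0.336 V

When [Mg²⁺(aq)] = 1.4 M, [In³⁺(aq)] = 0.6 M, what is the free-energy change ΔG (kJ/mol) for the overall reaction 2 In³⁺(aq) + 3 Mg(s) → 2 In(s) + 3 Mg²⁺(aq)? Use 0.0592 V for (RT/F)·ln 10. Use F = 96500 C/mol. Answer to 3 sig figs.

E°cell = −0.336 − (−2.361) = +2.025 V; the balanced reaction transfers n = 6 electrons.
Q = [Mg²⁺(aq)]^3 / [In³⁺(aq)]^2 = 7.62, so log Q = 0.882 and E = +2.025 − (0.0592/6)(0.882) = +2.0163 V.
Then ΔG = −nFE = −6 × 96500 × +2.0163 J/mol = −1170 kJ/mol.

−1170 kJ/mol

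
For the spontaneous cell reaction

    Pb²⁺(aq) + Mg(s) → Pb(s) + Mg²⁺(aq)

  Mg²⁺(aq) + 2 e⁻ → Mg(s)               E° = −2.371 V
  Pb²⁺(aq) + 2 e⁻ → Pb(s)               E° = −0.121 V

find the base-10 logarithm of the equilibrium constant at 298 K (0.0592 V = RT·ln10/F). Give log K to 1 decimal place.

The Pb²⁺/Pb couple is reduced (cathode); E°cell = −0.121 − (−2.371) = +2.250 V with n = 2.
At equilibrium E = 0, so log K = nE°cell / 0.0592 = (2)(+2.250) / 0.0592 = 76.0.

log K = 76.0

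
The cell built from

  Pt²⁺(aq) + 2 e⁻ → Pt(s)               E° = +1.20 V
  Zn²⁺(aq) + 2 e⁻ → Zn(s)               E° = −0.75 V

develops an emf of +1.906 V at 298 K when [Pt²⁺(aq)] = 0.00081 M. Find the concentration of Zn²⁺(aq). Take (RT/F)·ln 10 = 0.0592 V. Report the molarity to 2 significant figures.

With Pt²⁺/Pt at the cathode and Zn²⁺/Zn at the anode, E°cell = +1.20 − (−0.75) = +1.95 V (n = 2).
From the Nernst equation, log Q = n(E° − E)/0.0592 = 2·(+1.95 − (+1.906))/0.0592 = 1.486.
For Pt²⁺(aq) + Zn(s) → Pt(s) + Zn²⁺(aq), the reaction quotient is Q = [Zn²⁺(aq)] / [Pt²⁺(aq)].
Substituting the known concentrations and solving, log [Zn²⁺(aq)] = −1.606 and [Zn²⁺(aq)] = 0.025 M.

0.025 M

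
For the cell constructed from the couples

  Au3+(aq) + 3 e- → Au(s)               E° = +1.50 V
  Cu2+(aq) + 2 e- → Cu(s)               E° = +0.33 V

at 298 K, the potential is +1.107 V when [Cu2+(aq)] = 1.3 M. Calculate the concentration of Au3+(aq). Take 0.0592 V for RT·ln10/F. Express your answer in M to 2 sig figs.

0.00095 M

Au³⁺/Au is the cathode (higher E°); E°cell = +1.50 − (+0.33) = +1.17 V with n = 6.
Rearranging E = E° − (0.0592/n)·log Q gives log Q = 6(+1.17 − (+1.107))/0.0592 = 6.385.
The balanced reaction is 2 Au3+(aq) + 3 Cu(s) → 2 Au(s) + 3 Cu2+(aq), so Q = [Cu2+(aq)]^3 / [Au3+(aq)]^2.
Substituting the known concentrations and solving, log [Au3+(aq)] = −3.022 and [Au3+(aq)] = 0.00095 M.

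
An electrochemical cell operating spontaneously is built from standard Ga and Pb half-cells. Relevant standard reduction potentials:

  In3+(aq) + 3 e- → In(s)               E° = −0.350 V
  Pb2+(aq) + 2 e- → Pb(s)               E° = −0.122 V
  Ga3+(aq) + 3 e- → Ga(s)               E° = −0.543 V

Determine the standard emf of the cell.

+0.421 V

Of the two couples in this cell, the one with the more positive reduction potential is reduced at the cathode: here that is Pb²⁺/Pb (−0.122 V); Ga³⁺/Ga (−0.543 V) is the anode.
E°cell = E°(cathode) − E°(anode) = −0.122 − (−0.543) = +0.421 V.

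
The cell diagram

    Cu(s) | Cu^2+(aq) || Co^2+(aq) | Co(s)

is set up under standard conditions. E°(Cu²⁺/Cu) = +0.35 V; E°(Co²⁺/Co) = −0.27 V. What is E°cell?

−0.62 V

By convention the left-hand electrode in cell notation is the anode (oxidation) and the right-hand electrode is the cathode (reduction).
E°cell = E°(right) − E°(left) = −0.27 − (+0.35) = −0.62 V.
The negative sign shows that, as written, the cell would require an external voltage to drive the reaction.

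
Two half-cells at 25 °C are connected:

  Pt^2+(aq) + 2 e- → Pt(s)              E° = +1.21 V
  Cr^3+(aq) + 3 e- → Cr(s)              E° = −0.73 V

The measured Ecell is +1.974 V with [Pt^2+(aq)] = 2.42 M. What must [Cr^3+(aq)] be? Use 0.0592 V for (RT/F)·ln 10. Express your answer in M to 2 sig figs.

0.071 M

Pt²⁺/Pt is the cathode (higher E°); E°cell = +1.21 − (−0.73) = +1.94 V with n = 6.
From the Nernst equation, log Q = n(E° − E)/0.0592 = 6·(+1.94 − (+1.974))/0.0592 = −3.446.
Balancing electrons gives 3 Pt^2+(aq) + 2 Cr(s) → 3 Pt(s) + 2 Cr^3+(aq); thus Q = [Cr^3+(aq)]^2 / [Pt^2+(aq)]^3.
Solving for the unknown gives log [Cr^3+(aq)] = −1.147, so [Cr^3+(aq)] ≈ 0.071 M.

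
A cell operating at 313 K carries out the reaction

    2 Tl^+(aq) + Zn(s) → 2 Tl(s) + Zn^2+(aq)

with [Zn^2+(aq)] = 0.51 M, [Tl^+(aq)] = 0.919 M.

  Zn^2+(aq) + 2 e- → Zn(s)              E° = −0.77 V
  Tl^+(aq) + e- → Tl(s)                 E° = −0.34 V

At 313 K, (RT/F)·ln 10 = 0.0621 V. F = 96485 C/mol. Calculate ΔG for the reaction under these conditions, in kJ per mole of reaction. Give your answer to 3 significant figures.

The standard cell potential is −0.34 − (−0.77) = +0.43 V, with n = 2 electrons in the balanced equation.
The reaction quotient is [Zn^2+(aq)] / [Tl^+(aq)]^2 = 0.604; by Nernst, E = +0.43 − (0.0621/2)(−0.219) = +0.4368 V.
ΔG = −nFE = −(2)(96485)(+0.4368) J/mol = −84.3 kJ/mol.

−84.3 kJ/mol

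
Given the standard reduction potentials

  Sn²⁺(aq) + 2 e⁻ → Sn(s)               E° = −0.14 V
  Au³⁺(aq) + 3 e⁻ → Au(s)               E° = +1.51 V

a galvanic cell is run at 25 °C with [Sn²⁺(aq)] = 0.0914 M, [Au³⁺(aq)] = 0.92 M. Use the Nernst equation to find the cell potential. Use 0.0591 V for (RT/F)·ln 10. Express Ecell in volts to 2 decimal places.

The Au³⁺/Au couple has the more positive E°, so it is the cathode; Sn²⁺/Sn is the anode.
E°cell = +1.51 − (−0.14) = +1.65 V, with n = 6 electrons transferred.
For the overall reaction 2 Au³⁺(aq) + 3 Sn(s) → 2 Au(s) + 3 Sn²⁺(aq), Q = [Sn²⁺(aq)]^3 / [Au³⁺(aq)]^2 = 0.000902, giving log Q = −3.045.
By the Nernst equation, E = +1.65 − (0.0591/6)·(−3.045) = +1.68 V.

+1.68 V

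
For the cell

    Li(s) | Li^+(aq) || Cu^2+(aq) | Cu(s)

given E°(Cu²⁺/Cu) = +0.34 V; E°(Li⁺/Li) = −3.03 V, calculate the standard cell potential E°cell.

By convention the left-hand electrode in cell notation is the anode (oxidation) and the right-hand electrode is the cathode (reduction).
E°cell = E°(right) − E°(left) = +0.34 − (−3.03) = +3.37 V.

+3.37 V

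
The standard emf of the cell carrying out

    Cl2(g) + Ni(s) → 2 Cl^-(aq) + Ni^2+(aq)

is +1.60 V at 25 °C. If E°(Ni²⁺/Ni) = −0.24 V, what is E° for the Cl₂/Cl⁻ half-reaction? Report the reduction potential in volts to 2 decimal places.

+1.36 V

In the reaction as written the Cl₂/Cl⁻ couple is reduced (cathode) and Ni²⁺/Ni is oxidized (anode), so E°cell = E°(Cl₂/Cl⁻) − E°(Ni²⁺/Ni).
E°(Cl₂/Cl⁻) = E°cell + E°(anode) = +1.60 + (−0.24) = +1.36 V.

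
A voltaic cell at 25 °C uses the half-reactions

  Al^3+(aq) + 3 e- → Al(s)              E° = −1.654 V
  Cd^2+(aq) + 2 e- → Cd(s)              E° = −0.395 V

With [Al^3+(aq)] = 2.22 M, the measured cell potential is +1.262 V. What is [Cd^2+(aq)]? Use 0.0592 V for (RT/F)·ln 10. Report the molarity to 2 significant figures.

With Cd²⁺/Cd at the cathode and Al³⁺/Al at the anode, E°cell = −0.395 − (−1.654) = +1.259 V (n = 6).
Since E = E° − (0.0592/n)·log Q, log Q = n(E° − E)/0.0592 = −0.304.
For 3 Cd^2+(aq) + 2 Al(s) → 3 Cd(s) + 2 Al^3+(aq), the reaction quotient is Q = [Al^3+(aq)]^2 / [Cd^2+(aq)]^3.
Solving for the unknown gives log [Cd^2+(aq)] = 0.332, so [Cd^2+(aq)] ≈ 2.1 M.

2.1 M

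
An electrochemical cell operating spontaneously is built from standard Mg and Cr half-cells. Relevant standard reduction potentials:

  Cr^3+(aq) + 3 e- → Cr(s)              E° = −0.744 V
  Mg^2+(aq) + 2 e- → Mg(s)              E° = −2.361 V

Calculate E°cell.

+1.617 V

Of the two couples in this cell, the one with the more positive reduction potential is reduced at the cathode: here that is Cr³⁺/Cr (−0.744 V); Mg²⁺/Mg (−2.361 V) is the anode.
E°cell = E°(cathode) − E°(anode) = −0.744 − (−2.361) = +1.617 V.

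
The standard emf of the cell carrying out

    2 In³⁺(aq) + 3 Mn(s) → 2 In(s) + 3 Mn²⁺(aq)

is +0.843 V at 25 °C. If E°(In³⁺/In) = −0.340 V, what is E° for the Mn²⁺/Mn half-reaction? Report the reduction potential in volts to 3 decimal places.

In the reaction as written the In³⁺/In couple is reduced (cathode) and Mn²⁺/Mn is oxidized (anode), so E°cell = E°(In³⁺/In) − E°(Mn²⁺/Mn).
E°(Mn²⁺/Mn) = E°(cathode) − E°cell = −0.340 − (+0.843) = −1.183 V.

−1.183 V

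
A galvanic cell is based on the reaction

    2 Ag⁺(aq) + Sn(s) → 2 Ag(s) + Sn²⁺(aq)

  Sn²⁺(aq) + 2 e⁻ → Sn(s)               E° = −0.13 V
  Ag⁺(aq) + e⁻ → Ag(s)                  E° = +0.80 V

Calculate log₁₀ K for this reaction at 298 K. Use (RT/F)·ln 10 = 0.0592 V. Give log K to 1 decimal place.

The Ag⁺/Ag couple is reduced (cathode); E°cell = +0.80 − (−0.13) = +0.93 V with n = 2.
At equilibrium E = 0, so log K = nE°cell / 0.0592 = (2)(+0.93) / 0.0592 = 31.4.

log K = 31.4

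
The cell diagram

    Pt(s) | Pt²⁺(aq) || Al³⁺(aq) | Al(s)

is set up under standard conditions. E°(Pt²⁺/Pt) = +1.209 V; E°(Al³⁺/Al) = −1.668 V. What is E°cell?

−2.877 V

By convention the left-hand electrode in cell notation is the anode (oxidation) and the right-hand electrode is the cathode (reduction).
E°cell = E°(right) − E°(left) = −1.668 − (+1.209) = −2.877 V.
The negative sign shows that, as written, the cell would require an external voltage to drive the reaction.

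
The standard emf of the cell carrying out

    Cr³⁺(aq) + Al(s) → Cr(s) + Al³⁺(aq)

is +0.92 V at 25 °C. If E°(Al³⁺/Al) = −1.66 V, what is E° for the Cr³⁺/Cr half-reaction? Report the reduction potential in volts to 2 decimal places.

In the reaction as written the Cr³⁺/Cr couple is reduced (cathode) and Al³⁺/Al is oxidized (anode), so E°cell = E°(Cr³⁺/Cr) − E°(Al³⁺/Al).
E°(Cr³⁺/Cr) = E°cell + E°(anode) = +0.92 + (−1.66) = −0.74 V.

−0.74 V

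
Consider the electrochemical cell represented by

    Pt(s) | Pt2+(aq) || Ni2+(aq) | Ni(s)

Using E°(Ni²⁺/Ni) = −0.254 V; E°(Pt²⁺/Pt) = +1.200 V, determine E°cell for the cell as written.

By convention the left-hand electrode in cell notation is the anode (oxidation) and the right-hand electrode is the cathode (reduction).
E°cell = E°(right) − E°(left) = −0.254 − (+1.200) = −1.454 V.
The negative sign shows that, as written, the cell would require an external voltage to drive the reaction.

−1.454 V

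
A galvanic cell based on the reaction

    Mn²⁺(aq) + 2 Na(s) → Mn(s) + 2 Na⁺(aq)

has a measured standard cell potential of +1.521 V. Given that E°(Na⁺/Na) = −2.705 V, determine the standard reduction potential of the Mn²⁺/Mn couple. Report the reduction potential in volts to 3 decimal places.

In the reaction as written the Mn²⁺/Mn couple is reduced (cathode) and Na⁺/Na is oxidized (anode), so E°cell = E°(Mn²⁺/Mn) − E°(Na⁺/Na).
E°(Mn²⁺/Mn) = E°cell + E°(anode) = +1.521 + (−2.705) = −1.184 V.

−1.184 V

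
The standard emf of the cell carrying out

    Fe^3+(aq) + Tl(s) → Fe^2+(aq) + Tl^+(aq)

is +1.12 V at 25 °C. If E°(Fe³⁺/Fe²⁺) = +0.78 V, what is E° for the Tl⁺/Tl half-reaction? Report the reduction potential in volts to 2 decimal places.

In the reaction as written the Fe³⁺/Fe²⁺ couple is reduced (cathode) and Tl⁺/Tl is oxidized (anode), so E°cell = E°(Fe³⁺/Fe²⁺) − E°(Tl⁺/Tl).
E°(Tl⁺/Tl) = E°(cathode) − E°cell = +0.78 − (+1.12) = −0.34 V.

−0.34 V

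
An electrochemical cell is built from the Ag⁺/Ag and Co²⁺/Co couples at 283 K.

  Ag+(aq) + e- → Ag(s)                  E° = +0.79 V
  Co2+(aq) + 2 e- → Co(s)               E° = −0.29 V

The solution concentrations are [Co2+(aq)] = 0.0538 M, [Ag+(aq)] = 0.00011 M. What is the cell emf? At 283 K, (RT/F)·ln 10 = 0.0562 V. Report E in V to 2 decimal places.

The Ag⁺/Ag couple has the more positive E°, so it is the cathode; Co²⁺/Co is the anode.
E°cell = E°cat − E°an = +0.79 − (−0.29) = +1.08 V; n = 2.
The balanced reaction is 2 Ag+(aq) + Co(s) → 2 Ag(s) + Co2+(aq), so Q = [Co2+(aq)] / [Ag+(aq)]^2 = 4.45×10^6 and log Q = 6.648.
By the Nernst equation, E = +1.08 − (0.0562/2)·(6.648) = +0.89 V.

+0.89 V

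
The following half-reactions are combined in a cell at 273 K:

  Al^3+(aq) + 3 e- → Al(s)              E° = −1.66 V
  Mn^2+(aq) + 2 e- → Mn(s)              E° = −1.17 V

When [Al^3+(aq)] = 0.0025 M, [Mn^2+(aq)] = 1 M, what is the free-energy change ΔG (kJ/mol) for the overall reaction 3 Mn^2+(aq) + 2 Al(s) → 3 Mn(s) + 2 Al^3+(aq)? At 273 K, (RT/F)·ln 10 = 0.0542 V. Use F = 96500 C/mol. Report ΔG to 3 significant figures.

−311 kJ/mol

With Mn²⁺/Mn reduced at the cathode, E°cell = −1.17 − (−1.66) = +0.49 V and n = 6.
The reaction quotient is [Al^3+(aq)]^2 / [Mn^2+(aq)]^3 = 6.25×10^−6; by Nernst, E = +0.49 − (0.0542/6)(−5.204) = +0.5370 V.
Finally ΔG = −nFE = −(6)(96500 C/mol)(+0.5370 V) = −311 kJ/mol.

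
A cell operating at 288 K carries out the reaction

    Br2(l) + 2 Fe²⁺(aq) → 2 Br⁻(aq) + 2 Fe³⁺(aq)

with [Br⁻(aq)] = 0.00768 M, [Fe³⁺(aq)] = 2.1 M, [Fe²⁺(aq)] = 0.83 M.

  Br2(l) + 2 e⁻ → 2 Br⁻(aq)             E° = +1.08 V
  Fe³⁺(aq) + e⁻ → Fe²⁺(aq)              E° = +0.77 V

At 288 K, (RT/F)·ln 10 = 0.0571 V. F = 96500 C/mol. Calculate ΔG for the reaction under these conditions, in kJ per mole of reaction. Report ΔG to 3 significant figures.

E°cell = +1.08 − (+0.77) = +0.31 V; the balanced reaction transfers n = 2 electrons.
Here Q = ([Br⁻(aq)]^2·[Fe³⁺(aq)]^2) / [Fe²⁺(aq)]^2 = 0.000378 (log Q = −3.423), giving E = +0.31 − (0.0571/2)·(−3.423) = +0.4077 V.
Then ΔG = −nFE = −2 × 96500 × +0.4077 J/mol = −78.7 kJ/mol.

−78.7 kJ/mol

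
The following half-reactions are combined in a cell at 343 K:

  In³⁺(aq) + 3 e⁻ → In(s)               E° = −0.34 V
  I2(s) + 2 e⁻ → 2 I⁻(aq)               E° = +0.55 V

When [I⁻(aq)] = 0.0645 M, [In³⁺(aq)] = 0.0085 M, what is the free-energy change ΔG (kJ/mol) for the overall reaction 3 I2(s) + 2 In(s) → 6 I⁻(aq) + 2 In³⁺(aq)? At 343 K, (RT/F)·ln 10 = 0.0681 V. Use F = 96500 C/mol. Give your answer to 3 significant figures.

−589 kJ/mol

The standard cell potential is +0.55 − (−0.34) = +0.89 V, with n = 6 electrons in the balanced equation.
Here Q = [I⁻(aq)]^6·[In³⁺(aq)]^2 = 5.2×10^−12 (log Q = −11.284), giving E = +0.89 − (0.0681/6)·(−11.284) = +1.0181 V.
Finally ΔG = −nFE = −(6)(96500 C/mol)(+1.0181 V) = −589 kJ/mol.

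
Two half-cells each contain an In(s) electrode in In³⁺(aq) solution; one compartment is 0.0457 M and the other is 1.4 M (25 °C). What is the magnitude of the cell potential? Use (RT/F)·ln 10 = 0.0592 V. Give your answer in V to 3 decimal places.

For a concentration cell E°cell = 0, since both electrodes use the same couple.
The compartment with the higher In³⁺(aq) concentration (1.4 M) acts as the cathode; ions are reduced there and produced at the dilute (0.0457 M) anode.
With n = 3, Ecell = −(0.0592/3)·log([dilute]/[conc]) = −(0.0592/3)·log(0.0457/1.4) = +0.029 V.

0.029 V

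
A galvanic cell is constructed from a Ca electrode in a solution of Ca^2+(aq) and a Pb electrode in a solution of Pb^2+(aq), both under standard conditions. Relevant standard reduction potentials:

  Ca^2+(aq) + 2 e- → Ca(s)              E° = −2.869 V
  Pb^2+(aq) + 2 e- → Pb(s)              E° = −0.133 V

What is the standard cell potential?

The Pb²⁺/Pb couple has the higher E°, so Pb ion is reduced (cathode) and Ca is oxidized (anode).
E°cell = E°(cathode) − E°(anode) = −0.133 − (−2.869) = +2.736 V.

+2.736 V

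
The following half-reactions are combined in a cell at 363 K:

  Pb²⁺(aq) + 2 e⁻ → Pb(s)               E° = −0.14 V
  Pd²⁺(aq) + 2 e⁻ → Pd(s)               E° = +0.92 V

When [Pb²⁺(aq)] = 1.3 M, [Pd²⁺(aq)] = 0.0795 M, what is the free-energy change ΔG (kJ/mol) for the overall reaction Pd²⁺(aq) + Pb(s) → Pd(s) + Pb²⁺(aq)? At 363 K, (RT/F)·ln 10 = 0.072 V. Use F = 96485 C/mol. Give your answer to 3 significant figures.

−196 kJ/mol

With Pd²⁺/Pd reduced at the cathode, E°cell = +0.92 − (−0.14) = +1.06 V and n = 2.
Q = [Pb²⁺(aq)] / [Pd²⁺(aq)] = 16.4, so log Q = 1.214 and E = +1.06 − (0.072/2)(1.214) = +1.0163 V.
Then ΔG = −nFE = −2 × 96485 × +1.0163 J/mol = −196 kJ/mol.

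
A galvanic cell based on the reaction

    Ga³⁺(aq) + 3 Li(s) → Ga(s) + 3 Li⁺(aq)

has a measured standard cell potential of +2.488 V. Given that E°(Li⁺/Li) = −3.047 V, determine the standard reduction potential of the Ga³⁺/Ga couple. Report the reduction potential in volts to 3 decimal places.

In the reaction as written the Ga³⁺/Ga couple is reduced (cathode) and Li⁺/Li is oxidized (anode), so E°cell = E°(Ga³⁺/Ga) − E°(Li⁺/Li).
E°(Ga³⁺/Ga) = E°cell + E°(anode) = +2.488 + (−3.047) = −0.559 V.

−0.559 V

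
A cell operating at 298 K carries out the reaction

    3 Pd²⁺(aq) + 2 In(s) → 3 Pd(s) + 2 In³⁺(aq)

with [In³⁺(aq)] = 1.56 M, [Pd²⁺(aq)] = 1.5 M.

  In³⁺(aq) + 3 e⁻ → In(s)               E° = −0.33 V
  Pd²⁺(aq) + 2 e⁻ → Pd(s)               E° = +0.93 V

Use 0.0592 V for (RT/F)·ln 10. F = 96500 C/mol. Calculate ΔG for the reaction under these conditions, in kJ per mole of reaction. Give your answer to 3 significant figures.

E°cell = +0.93 − (−0.33) = +1.26 V; the balanced reaction transfers n = 6 electrons.
The reaction quotient is [In³⁺(aq)]^2 / [Pd²⁺(aq)]^3 = 0.721; by Nernst, E = +1.26 − (0.0592/6)(−0.142) = +1.2614 V.
ΔG = −nFE = −(6)(96500)(+1.2614) J/mol = −730 kJ/mol.

−730 kJ/mol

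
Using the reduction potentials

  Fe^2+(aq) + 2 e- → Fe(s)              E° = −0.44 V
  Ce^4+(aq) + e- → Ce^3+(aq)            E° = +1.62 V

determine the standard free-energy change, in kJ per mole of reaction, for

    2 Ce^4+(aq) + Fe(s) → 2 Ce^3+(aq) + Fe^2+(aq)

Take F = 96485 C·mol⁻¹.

−398 kJ/mol

In the reaction as written Ce^4+(aq) is reduced, so the Ce⁴⁺/Ce³⁺ couple is the cathode and Fe²⁺/Fe is the anode.
E°cell = +1.62 − (−0.44) = +2.06 V; balancing electrons gives n = 2.
ΔG° = −nFE°cell = −(2)(96485)(+2.06) J/mol = −398 kJ/mol.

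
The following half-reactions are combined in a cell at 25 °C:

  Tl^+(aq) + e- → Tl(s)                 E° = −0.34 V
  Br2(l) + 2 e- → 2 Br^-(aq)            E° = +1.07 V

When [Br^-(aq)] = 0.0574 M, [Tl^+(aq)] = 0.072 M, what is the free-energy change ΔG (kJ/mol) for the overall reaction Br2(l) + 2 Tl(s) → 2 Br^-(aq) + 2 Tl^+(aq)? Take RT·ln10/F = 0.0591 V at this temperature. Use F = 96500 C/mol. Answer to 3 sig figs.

E°cell = +1.07 − (−0.34) = +1.41 V; the balanced reaction transfers n = 2 electrons.
The reaction quotient is [Br^-(aq)]^2·[Tl^+(aq)]^2 = 1.71×10^−5; by Nernst, E = +1.41 − (0.0591/2)(−4.768) = +1.5509 V.
Finally ΔG = −nFE = −(2)(96500 C/mol)(+1.5509 V) = −299 kJ/mol.

−299 kJ/mol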